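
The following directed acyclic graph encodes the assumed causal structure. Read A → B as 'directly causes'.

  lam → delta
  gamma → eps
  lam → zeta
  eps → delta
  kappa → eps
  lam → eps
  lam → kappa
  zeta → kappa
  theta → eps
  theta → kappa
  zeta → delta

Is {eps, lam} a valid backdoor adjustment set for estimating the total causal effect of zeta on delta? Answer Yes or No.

No

Backdoor paths from zeta to delta (paths whose first edge points into zeta):
  P1: zeta <- lam -> kappa <- theta -> eps -> delta
  P2: zeta <- lam -> kappa -> eps -> delta
  P3: zeta <- lam -> eps -> delta
  P4: zeta <- lam -> delta
Condition 1 (no descendant of zeta in the set): FAILS — eps is a descendant of zeta.
Condition 2 (every backdoor path blocked by {eps, lam}):
  P1: blocked at fork node lam ∈ conditioning set.
  P2: blocked at fork node lam ∈ conditioning set.
  P3: blocked at fork node lam ∈ conditioning set.
  P4: blocked at fork node lam ∈ conditioning set.
{eps, lam} does not satisfy the backdoor criterion.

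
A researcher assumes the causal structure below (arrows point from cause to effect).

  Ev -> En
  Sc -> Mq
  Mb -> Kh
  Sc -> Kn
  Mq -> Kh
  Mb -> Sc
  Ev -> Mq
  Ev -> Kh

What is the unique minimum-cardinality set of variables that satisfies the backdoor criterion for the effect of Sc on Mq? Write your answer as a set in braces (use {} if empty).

Variables eligible for adjustment (non-descendants of Sc, excluding Sc and Mq): {En, Ev, Mb}.
Backdoor paths from Sc to Mq:
  P1: Sc <- Mb -> Kh <- Ev -> Mq
  P2: Sc <- Mb -> Kh <- Mq
Each backdoor path contains an unconditioned collider, so every path is already blocked with the empty conditioning set:
  P1: blocked at collider Kh (neither it nor any descendant is in the conditioning set).
  P2: blocked at collider Kh (neither it nor any descendant is in the conditioning set).
The empty set is therefore the unique smallest valid set.

{}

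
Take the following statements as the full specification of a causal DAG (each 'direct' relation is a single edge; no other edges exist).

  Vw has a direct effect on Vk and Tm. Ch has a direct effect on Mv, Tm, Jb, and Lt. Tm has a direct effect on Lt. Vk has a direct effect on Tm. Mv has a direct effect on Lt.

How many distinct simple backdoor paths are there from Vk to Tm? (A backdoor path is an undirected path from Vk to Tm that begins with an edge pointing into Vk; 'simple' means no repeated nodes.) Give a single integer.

1

A backdoor path from Vk to Tm is any simple undirected path whose first edge points into Vk (i.e. leaves Vk via a parent).
Parents of Vk: {Vw}.
Enumerating:
  P1: Vk <- Vw -> Tm
That exhausts the simple backdoor paths. Count: 1.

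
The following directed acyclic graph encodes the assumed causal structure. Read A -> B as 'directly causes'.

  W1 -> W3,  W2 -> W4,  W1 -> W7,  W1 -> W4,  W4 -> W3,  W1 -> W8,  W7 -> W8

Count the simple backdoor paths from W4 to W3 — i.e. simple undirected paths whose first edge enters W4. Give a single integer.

1

A backdoor path from W4 to W3 is any simple undirected path whose first edge points into W4 (i.e. leaves W4 via a parent).
Parents of W4: {W1, W2}.
Enumerating:
  P1: W4 <- W1 -> W3
That exhausts the simple backdoor paths. Count: 1.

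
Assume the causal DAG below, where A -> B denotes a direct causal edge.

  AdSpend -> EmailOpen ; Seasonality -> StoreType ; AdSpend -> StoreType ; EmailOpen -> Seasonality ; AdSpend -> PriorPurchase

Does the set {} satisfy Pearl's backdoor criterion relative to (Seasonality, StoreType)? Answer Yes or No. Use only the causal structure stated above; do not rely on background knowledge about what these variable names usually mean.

No

Backdoor paths from Seasonality to StoreType (paths whose first edge points into Seasonality):
  P1: Seasonality <- EmailOpen <- AdSpend -> StoreType
Condition 1 (no descendant of Seasonality in the set): holds — descendants of Seasonality are {StoreType}; none are in {}.
Condition 2 (every backdoor path blocked by {}):
  P1: open — no interior node is in the conditioning set.
{} does not satisfy the backdoor criterion.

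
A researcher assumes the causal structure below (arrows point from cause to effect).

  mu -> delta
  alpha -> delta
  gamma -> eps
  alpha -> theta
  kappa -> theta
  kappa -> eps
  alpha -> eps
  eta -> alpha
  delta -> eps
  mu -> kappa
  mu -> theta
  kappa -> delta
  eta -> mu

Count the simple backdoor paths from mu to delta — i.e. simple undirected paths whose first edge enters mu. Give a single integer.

A backdoor path from mu to delta is any simple undirected path whose first edge points into mu (i.e. leaves mu via a parent).
Parents of mu: {eta}.
Enumerating:
  P1: mu <- eta -> alpha -> delta
  P2: mu <- eta -> alpha -> eps <- kappa -> delta
  P3: mu <- eta -> alpha -> eps <- delta
  P4: mu <- eta -> alpha -> theta <- kappa -> delta
  P5: mu <- eta -> alpha -> theta <- kappa -> eps <- delta
That exhausts the simple backdoor paths. Count: 5.

5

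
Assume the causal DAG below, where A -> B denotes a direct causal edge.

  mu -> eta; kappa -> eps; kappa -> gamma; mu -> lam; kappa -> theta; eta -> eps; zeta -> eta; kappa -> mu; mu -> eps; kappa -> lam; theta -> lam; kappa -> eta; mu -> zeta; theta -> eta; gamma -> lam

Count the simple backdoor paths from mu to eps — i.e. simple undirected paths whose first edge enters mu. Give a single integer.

5

A backdoor path from mu to eps is any simple undirected path whose first edge points into mu (i.e. leaves mu via a parent).
Parents of mu: {kappa}.
Enumerating:
  P1: mu <- kappa -> gamma -> lam <- theta -> eta -> eps
  P2: mu <- kappa -> theta -> eta -> eps
  P3: mu <- kappa -> eta -> eps
  P4: mu <- kappa -> eps
  P5: mu <- kappa -> lam <- theta -> eta -> eps
That exhausts the simple backdoor paths. Count: 5.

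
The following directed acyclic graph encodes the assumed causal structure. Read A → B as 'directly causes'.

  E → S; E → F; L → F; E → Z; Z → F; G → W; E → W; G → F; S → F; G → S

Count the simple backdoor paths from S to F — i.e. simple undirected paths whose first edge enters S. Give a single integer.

A backdoor path from S to F is any simple undirected path whose first edge points into S (i.e. leaves S via a parent).
Parents of S: {E, G}.
Enumerating:
  P1: S <- E -> Z -> F
  P2: S <- E -> F
  P3: S <- E -> W <- G -> F
  P4: S <- G -> F
  P5: S <- G -> W <- E -> Z -> F
  P6: S <- G -> W <- E -> F
That exhausts the simple backdoor paths. Count: 6.

6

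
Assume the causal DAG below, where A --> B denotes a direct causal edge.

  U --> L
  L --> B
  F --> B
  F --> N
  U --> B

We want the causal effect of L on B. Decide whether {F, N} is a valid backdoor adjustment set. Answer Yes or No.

Backdoor paths from L to B (paths whose first edge points into L):
  P1: L <- U -> B
Condition 1 (no descendant of L in the set): holds — descendants of L are {B}; none are in {F, N}.
Condition 2 (every backdoor path blocked by {F, N}):
  P1: open — no interior node is in the conditioning set.
{F, N} does not satisfy the backdoor criterion.

No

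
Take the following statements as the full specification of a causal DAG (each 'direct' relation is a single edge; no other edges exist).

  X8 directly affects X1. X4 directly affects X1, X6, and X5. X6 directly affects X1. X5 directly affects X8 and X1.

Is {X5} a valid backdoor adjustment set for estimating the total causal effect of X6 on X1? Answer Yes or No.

Backdoor paths from X6 to X1 (paths whose first edge points into X6):
  P1: X6 <- X4 -> X5 -> X8 -> X1
  P2: X6 <- X4 -> X5 -> X1
  P3: X6 <- X4 -> X1
Condition 1 (no descendant of X6 in the set): holds — descendants of X6 are {X1}; none are in {X5}.
Condition 2 (every backdoor path blocked by {X5}):
  P1: blocked at chain node X5 ∈ conditioning set.
  P2: blocked at chain node X5 ∈ conditioning set.
  P3: open — no interior node is in the conditioning set.
{X5} does not satisfy the backdoor criterion.

No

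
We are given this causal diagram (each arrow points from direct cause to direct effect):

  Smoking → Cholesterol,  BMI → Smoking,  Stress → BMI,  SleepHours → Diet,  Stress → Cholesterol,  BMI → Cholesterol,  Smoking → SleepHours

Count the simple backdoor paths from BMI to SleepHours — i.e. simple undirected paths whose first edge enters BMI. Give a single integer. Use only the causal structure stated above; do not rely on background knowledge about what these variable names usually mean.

1

A backdoor path from BMI to SleepHours is any simple undirected path whose first edge points into BMI (i.e. leaves BMI via a parent).
Parents of BMI: {Stress}.
Enumerating:
  P1: BMI <- Stress -> Cholesterol <- Smoking -> SleepHours
That exhausts the simple backdoor paths. Count: 1.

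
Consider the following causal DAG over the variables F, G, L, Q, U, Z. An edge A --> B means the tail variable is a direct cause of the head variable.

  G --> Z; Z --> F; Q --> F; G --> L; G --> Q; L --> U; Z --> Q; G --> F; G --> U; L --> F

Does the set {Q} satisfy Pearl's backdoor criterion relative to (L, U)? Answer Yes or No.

No

Backdoor paths from L to U (paths whose first edge points into L):
  P1: L <- G -> U
Condition 1 (no descendant of L in the set): holds — descendants of L are {F, U}; none are in {Q}.
Condition 2 (every backdoor path blocked by {Q}):
  P1: open — no interior node is in the conditioning set.
{Q} does not satisfy the backdoor criterion.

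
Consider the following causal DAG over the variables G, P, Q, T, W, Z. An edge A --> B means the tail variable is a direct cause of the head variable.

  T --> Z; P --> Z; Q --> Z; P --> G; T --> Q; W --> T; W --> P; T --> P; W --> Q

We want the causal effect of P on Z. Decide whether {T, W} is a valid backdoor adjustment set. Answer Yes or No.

Yes

Backdoor paths from P to Z (paths whose first edge points into P):
  P1: P <- W -> T -> Q -> Z
  P2: P <- W -> T -> Z
  P3: P <- W -> Q <- T -> Z
  P4: P <- W -> Q -> Z
  P5: P <- T <- W -> Q -> Z
  P6: P <- T -> Q -> Z
  P7: P <- T -> Z
Condition 1 (no descendant of P in the set): holds — descendants of P are {G, Z}; none are in {T, W}.
Condition 2 (every backdoor path blocked by {T, W}):
  P1: blocked at fork node W ∈ conditioning set.
  P2: blocked at fork node W ∈ conditioning set.
  P3: blocked at fork node W ∈ conditioning set.
  P4: blocked at fork node W ∈ conditioning set.
  P5: blocked at chain node T ∈ conditioning set.
  P6: blocked at fork node T ∈ conditioning set.
  P7: blocked at fork node T ∈ conditioning set.
{T, W} satisfies the backdoor criterion.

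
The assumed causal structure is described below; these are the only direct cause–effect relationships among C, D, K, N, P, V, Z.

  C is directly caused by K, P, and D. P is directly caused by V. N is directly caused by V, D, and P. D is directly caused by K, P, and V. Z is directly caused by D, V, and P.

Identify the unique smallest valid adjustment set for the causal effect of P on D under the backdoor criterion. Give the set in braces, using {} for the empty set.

Variables eligible for adjustment (non-descendants of P, excluding P and D): {K, V}.
Backdoor paths from P to D:
  P1: P <- V -> D
  P2: P <- V -> N <- D
  P3: P <- V -> Z <- D
The empty set is not sufficient: P1 (P <- V -> D) has no collider blocking it and no conditioned non-collider, so it is open.
Try {V}:
  P1: blocked at fork node V ∈ conditioning set.
  P2: blocked at fork node V ∈ conditioning set.
  P3: blocked at fork node V ∈ conditioning set.
{V} contains no descendant of P and blocks every backdoor path.
No other singleton works — e.g. {K} leaves P1 open — so {V} is the unique smallest valid adjustment set.

{V}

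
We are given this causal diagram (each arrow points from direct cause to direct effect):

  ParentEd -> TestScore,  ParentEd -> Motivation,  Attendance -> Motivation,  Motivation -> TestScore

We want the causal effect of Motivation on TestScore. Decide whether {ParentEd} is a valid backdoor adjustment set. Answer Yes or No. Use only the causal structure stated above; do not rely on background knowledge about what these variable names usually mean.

Backdoor paths from Motivation to TestScore (paths whose first edge points into Motivation):
  P1: Motivation <- ParentEd -> TestScore
Condition 1 (no descendant of Motivation in the set): holds — descendants of Motivation are {TestScore}; none are in {ParentEd}.
Condition 2 (every backdoor path blocked by {ParentEd}):
  P1: blocked at fork node ParentEd ∈ conditioning set.
{ParentEd} satisfies the backdoor criterion.

Yes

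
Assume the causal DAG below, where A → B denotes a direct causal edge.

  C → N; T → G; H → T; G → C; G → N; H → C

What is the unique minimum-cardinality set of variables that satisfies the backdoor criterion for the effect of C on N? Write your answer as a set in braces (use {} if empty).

Variables eligible for adjustment (non-descendants of C, excluding C and N): {G, H, T}.
Backdoor paths from C to N:
  P1: C <- H -> T -> G -> N
  P2: C <- G -> N
The empty set is not sufficient: P1 (C <- H -> T -> G -> N) has no collider blocking it and no conditioned non-collider, so it is open.
Try {G}:
  P1: blocked at chain node G ∈ conditioning set.
  P2: blocked at fork node G ∈ conditioning set.
{G} contains no descendant of C and blocks every backdoor path.
No other singleton works — e.g. {H} leaves P2 open — so {G} is the unique smallest valid adjustment set.

{G}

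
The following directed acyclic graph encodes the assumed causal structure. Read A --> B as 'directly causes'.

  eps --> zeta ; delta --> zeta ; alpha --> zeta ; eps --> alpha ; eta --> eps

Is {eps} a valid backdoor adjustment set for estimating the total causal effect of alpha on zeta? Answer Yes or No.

Yes

Backdoor paths from alpha to zeta (paths whose first edge points into alpha):
  P1: alpha <- eps -> zeta
Condition 1 (no descendant of alpha in the set): holds — descendants of alpha are {zeta}; none are in {eps}.
Condition 2 (every backdoor path blocked by {eps}):
  P1: blocked at fork node eps ∈ conditioning set.
{eps} satisfies the backdoor criterion.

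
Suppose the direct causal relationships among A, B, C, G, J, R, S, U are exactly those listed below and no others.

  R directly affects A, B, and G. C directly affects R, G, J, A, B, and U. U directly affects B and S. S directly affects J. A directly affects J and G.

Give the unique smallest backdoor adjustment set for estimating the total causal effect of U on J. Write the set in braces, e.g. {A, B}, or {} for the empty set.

{C}

Variables eligible for adjustment (non-descendants of U, excluding U and J): {A, C, G, R}.
Backdoor paths from U to J:
  P1: U <- C -> R -> A -> J
  P2: U <- C -> R -> G <- A -> J
  P3: U <- C -> A -> J
  P4: U <- C -> B <- R -> A -> J
  P5: U <- C -> B <- R -> G <- A -> J
  P6: U <- C -> G <- R -> A -> J
  P7: U <- C -> G <- A -> J
  P8: U <- C -> J
The empty set is not sufficient: P1 (U <- C -> R -> A -> J) has no collider blocking it and no conditioned non-collider, so it is open.
Try {C}:
  P1: blocked at fork node C ∈ conditioning set.
  P2: blocked at fork node C ∈ conditioning set.
  P3: blocked at fork node C ∈ conditioning set.
  P4: blocked at fork node C ∈ conditioning set.
  P5: blocked at fork node C ∈ conditioning set.
  P6: blocked at fork node C ∈ conditioning set.
  P7: blocked at fork node C ∈ conditioning set.
  P8: blocked at fork node C ∈ conditioning set.
{C} contains no descendant of U and blocks every backdoor path.
No other singleton works — e.g. {R} leaves P3 open — so {C} is the unique smallest valid adjustment set.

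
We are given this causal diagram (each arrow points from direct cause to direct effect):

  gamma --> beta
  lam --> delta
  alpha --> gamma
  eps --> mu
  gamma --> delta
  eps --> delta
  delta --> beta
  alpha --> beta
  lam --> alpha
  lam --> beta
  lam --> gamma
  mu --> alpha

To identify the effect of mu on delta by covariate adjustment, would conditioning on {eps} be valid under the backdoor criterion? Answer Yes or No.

Backdoor paths from mu to delta (paths whose first edge points into mu):
  P1: mu <- eps -> delta
Condition 1 (no descendant of mu in the set): holds — descendants of mu are {alpha, beta, delta, gamma}; none are in {eps}.
Condition 2 (every backdoor path blocked by {eps}):
  P1: blocked at fork node eps ∈ conditioning set.
{eps} satisfies the backdoor criterion.

Yes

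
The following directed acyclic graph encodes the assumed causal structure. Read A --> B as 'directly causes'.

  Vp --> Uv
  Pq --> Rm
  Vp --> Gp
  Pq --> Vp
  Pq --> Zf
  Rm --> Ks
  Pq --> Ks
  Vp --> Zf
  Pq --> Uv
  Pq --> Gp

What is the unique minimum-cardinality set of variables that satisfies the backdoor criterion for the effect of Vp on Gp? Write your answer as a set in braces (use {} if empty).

{Pq}

Variables eligible for adjustment (non-descendants of Vp, excluding Vp and Gp): {Ks, Pq, Rm}.
Backdoor paths from Vp to Gp:
  P1: Vp <- Pq -> Gp
The empty set is not sufficient: P1 (Vp <- Pq -> Gp) has no collider blocking it and no conditioned non-collider, so it is open.
Try {Pq}:
  P1: blocked at fork node Pq ∈ conditioning set.
{Pq} contains no descendant of Vp and blocks every backdoor path.
No other singleton works — e.g. {Rm} leaves P1 open — so {Pq} is the unique smallest valid adjustment set.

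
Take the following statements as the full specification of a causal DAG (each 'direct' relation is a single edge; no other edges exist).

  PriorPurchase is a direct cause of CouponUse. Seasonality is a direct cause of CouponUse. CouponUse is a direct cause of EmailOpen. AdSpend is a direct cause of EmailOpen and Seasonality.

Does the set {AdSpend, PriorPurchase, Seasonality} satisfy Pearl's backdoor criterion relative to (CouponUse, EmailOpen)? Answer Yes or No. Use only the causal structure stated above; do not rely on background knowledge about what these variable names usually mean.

Yes

Backdoor paths from CouponUse to EmailOpen (paths whose first edge points into CouponUse):
  P1: CouponUse <- Seasonality <- AdSpend -> EmailOpen
Condition 1 (no descendant of CouponUse in the set): holds — descendants of CouponUse are {EmailOpen}; none are in {AdSpend, PriorPurchase, Seasonality}.
Condition 2 (every backdoor path blocked by {AdSpend, PriorPurchase, Seasonality}):
  P1: blocked at chain node Seasonality ∈ conditioning set.
{AdSpend, PriorPurchase, Seasonality} satisfies the backdoor criterion.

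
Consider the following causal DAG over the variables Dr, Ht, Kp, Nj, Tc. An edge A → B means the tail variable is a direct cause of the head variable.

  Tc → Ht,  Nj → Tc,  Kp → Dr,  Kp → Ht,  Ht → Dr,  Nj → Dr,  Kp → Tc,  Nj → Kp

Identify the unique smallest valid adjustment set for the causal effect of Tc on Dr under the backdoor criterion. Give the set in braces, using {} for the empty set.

Variables eligible for adjustment (non-descendants of Tc, excluding Tc and Dr): {Kp, Nj}.
Backdoor paths from Tc to Dr:
  P1: Tc <- Nj -> Kp -> Ht -> Dr
  P2: Tc <- Nj -> Kp -> Dr
  P3: Tc <- Nj -> Dr
  P4: Tc <- Kp <- Nj -> Dr
  P5: Tc <- Kp -> Ht -> Dr
  P6: Tc <- Kp -> Dr
The empty set is not sufficient: P1 (Tc <- Nj -> Kp -> Ht -> Dr) has no collider blocking it and no conditioned non-collider, so it is open.
Try {Kp, Nj}:
  P1: blocked at fork node Nj ∈ conditioning set.
  P2: blocked at fork node Nj ∈ conditioning set.
  P3: blocked at fork node Nj ∈ conditioning set.
  P4: blocked at chain node Kp ∈ conditioning set.
  P5: blocked at fork node Kp ∈ conditioning set.
  P6: blocked at fork node Kp ∈ conditioning set.
{Kp, Nj} contains no descendant of Tc and blocks every backdoor path.
Every element of {Kp, Nj} is needed (dropping Kp leaves P5 open; dropping Nj leaves P3 open), so no proper subset is valid.
Among all size-2 subsets of the eligible variables, only {Kp, Nj} blocks every backdoor path, so it is the unique smallest valid adjustment set.

{Kp, Nj}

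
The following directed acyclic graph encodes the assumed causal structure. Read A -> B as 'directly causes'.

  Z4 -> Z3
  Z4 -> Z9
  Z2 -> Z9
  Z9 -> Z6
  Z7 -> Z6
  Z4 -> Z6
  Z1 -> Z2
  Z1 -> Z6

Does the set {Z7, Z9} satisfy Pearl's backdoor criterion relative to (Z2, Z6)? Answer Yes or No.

Backdoor paths from Z2 to Z6 (paths whose first edge points into Z2):
  P1: Z2 <- Z1 -> Z6
Condition 1 (no descendant of Z2 in the set): FAILS — Z9 is a descendant of Z2.
Condition 2 (every backdoor path blocked by {Z7, Z9}):
  P1: open — no interior node is in the conditioning set.
{Z7, Z9} does not satisfy the backdoor criterion.

No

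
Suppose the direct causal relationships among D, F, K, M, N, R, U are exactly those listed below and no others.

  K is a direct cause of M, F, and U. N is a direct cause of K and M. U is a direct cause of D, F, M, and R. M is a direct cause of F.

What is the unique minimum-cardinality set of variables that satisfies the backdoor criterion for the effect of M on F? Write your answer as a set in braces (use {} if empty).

Variables eligible for adjustment (non-descendants of M, excluding M and F): {D, K, N, R, U}.
Backdoor paths from M to F:
  P1: M <- N -> K -> U -> F
  P2: M <- N -> K -> F
  P3: M <- K -> U -> F
  P4: M <- K -> F
  P5: M <- U <- K -> F
  P6: M <- U -> F
The empty set is not sufficient: P1 (M <- N -> K -> U -> F) has no collider blocking it and no conditioned non-collider, so it is open.
Try {K, U}:
  P1: blocked at chain node K ∈ conditioning set.
  P2: blocked at chain node K ∈ conditioning set.
  P3: blocked at fork node K ∈ conditioning set.
  P4: blocked at fork node K ∈ conditioning set.
  P5: blocked at chain node U ∈ conditioning set.
  P6: blocked at fork node U ∈ conditioning set.
{K, U} contains no descendant of M and blocks every backdoor path.
Every element of {K, U} is needed (dropping K leaves P2 open; dropping U leaves P6 open), so no proper subset is valid.
Among all size-2 subsets of the eligible variables, only {K, U} blocks every backdoor path, so it is the unique smallest valid adjustment set.

{K, U}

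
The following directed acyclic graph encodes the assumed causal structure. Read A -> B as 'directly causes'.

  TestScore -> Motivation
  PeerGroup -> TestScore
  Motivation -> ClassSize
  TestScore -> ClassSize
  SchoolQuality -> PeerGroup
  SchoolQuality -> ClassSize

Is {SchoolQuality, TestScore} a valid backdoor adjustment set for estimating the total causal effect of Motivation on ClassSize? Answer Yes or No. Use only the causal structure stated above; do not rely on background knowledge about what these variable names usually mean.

Yes

Backdoor paths from Motivation to ClassSize (paths whose first edge points into Motivation):
  P1: Motivation <- TestScore <- PeerGroup <- SchoolQuality -> ClassSize
  P2: Motivation <- TestScore -> ClassSize
Condition 1 (no descendant of Motivation in the set): holds — descendants of Motivation are {ClassSize}; none are in {SchoolQuality, TestScore}.
Condition 2 (every backdoor path blocked by {SchoolQuality, TestScore}):
  P1: blocked at chain node TestScore ∈ conditioning set.
  P2: blocked at fork node TestScore ∈ conditioning set.
{SchoolQuality, TestScore} satisfies the backdoor criterion.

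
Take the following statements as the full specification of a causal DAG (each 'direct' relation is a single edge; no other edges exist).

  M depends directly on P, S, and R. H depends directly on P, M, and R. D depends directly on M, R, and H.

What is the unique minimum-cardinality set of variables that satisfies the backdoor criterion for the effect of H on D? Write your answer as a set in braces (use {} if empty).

{M, R}

Variables eligible for adjustment (non-descendants of H, excluding H and D): {M, P, R, S}.
Backdoor paths from H to D:
  P1: H <- R -> M -> D
  P2: H <- R -> D
  P3: H <- P -> M <- R -> D
  P4: H <- P -> M -> D
  P5: H <- M <- R -> D
  P6: H <- M -> D
The empty set is not sufficient: P1 (H <- R -> M -> D) has no collider blocking it and no conditioned non-collider, so it is open.
Try {M, R}:
  P1: blocked at fork node R ∈ conditioning set.
  P2: blocked at fork node R ∈ conditioning set.
  P3: blocked at fork node R ∈ conditioning set.
  P4: blocked at chain node M ∈ conditioning set.
  P5: blocked at chain node M ∈ conditioning set.
  P6: blocked at fork node M ∈ conditioning set.
{M, R} contains no descendant of H and blocks every backdoor path.
Every element of {M, R} is needed (dropping M leaves P4 open; dropping R leaves P2 open), so no proper subset is valid.
Among all size-2 subsets of the eligible variables, only {M, R} blocks every backdoor path, so it is the unique smallest valid adjustment set.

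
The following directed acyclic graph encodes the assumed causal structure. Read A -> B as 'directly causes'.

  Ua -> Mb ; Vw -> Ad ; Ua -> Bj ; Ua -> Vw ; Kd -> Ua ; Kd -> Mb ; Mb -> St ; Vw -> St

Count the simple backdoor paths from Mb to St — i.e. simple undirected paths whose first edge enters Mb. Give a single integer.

A backdoor path from Mb to St is any simple undirected path whose first edge points into Mb (i.e. leaves Mb via a parent).
Parents of Mb: {Kd, Ua}.
Enumerating:
  P1: Mb <- Kd -> Ua -> Vw -> St
  P2: Mb <- Ua -> Vw -> St
That exhausts the simple backdoor paths. Count: 2.

2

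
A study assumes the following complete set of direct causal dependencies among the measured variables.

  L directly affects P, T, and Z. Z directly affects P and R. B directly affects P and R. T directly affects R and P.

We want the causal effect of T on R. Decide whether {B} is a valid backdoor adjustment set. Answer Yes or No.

Backdoor paths from T to R (paths whose first edge points into T):
  P1: T <- L -> Z -> P <- B -> R
  P2: T <- L -> Z -> R
  P3: T <- L -> P <- Z -> R
  P4: T <- L -> P <- B -> R
Condition 1 (no descendant of T in the set): holds — descendants of T are {P, R}; none are in {B}.
Condition 2 (every backdoor path blocked by {B}):
  P1: blocked at collider P (neither it nor any descendant is in the conditioning set).
  P2: open — no interior node is in the conditioning set.
  P3: blocked at collider P (neither it nor any descendant is in the conditioning set).
  P4: blocked at collider P (neither it nor any descendant is in the conditioning set).
{B} does not satisfy the backdoor criterion.

No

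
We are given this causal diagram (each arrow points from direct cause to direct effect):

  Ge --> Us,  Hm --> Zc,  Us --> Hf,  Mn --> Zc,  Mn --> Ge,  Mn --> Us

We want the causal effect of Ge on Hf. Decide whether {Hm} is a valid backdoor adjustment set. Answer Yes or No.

Backdoor paths from Ge to Hf (paths whose first edge points into Ge):
  P1: Ge <- Mn -> Us -> Hf
Condition 1 (no descendant of Ge in the set): holds — descendants of Ge are {Hf, Us}; none are in {Hm}.
Condition 2 (every backdoor path blocked by {Hm}):
  P1: open — no interior node is in the conditioning set.
{Hm} does not satisfy the backdoor criterion.

No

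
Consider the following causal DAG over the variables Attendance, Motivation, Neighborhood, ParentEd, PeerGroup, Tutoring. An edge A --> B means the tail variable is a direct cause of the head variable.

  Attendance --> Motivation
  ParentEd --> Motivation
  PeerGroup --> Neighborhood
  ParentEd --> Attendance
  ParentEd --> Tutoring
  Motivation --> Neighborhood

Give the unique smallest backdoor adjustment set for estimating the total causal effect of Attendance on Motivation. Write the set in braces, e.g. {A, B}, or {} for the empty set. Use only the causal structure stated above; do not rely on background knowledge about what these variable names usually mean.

Variables eligible for adjustment (non-descendants of Attendance, excluding Attendance and Motivation): {ParentEd, PeerGroup, Tutoring}.
Backdoor paths from Attendance to Motivation:
  P1: Attendance <- ParentEd -> Motivation
The empty set is not sufficient: P1 (Attendance <- ParentEd -> Motivation) has no collider blocking it and no conditioned non-collider, so it is open.
Try {ParentEd}:
  P1: blocked at fork node ParentEd ∈ conditioning set.
{ParentEd} contains no descendant of Attendance and blocks every backdoor path.
No other singleton works — e.g. {PeerGroup} leaves P1 open — so {ParentEd} is the unique smallest valid adjustment set.

{ParentEd}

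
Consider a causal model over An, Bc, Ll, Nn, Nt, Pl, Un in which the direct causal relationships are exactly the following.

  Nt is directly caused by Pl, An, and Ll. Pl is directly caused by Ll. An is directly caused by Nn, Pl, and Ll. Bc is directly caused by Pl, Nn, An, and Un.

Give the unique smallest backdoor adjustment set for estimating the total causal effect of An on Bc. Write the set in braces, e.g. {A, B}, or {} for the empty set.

{Nn, Pl}

Variables eligible for adjustment (non-descendants of An, excluding An and Bc): {Ll, Nn, Pl, Un}.
Backdoor paths from An to Bc:
  P1: An <- Ll -> Pl -> Bc
  P2: An <- Ll -> Nt <- Pl -> Bc
  P3: An <- Nn -> Bc
  P4: An <- Pl -> Bc
The empty set is not sufficient: P1 (An <- Ll -> Pl -> Bc) has no collider blocking it and no conditioned non-collider, so it is open.
Try {Nn, Pl}:
  P1: blocked at chain node Pl ∈ conditioning set.
  P2: blocked at collider Nt (neither it nor any descendant is in the conditioning set).
  P3: blocked at fork node Nn ∈ conditioning set.
  P4: blocked at fork node Pl ∈ conditioning set.
{Nn, Pl} contains no descendant of An and blocks every backdoor path.
Every element of {Nn, Pl} is needed (dropping Nn leaves P3 open; dropping Pl leaves P1 open), so no proper subset is valid.
Among all size-2 subsets of the eligible variables, only {Nn, Pl} blocks every backdoor path, so it is the unique smallest valid adjustment set.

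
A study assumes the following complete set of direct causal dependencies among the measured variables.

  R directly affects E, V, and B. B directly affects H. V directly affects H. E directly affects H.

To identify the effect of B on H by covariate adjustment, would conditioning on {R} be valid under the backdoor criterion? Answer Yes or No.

Yes

Backdoor paths from B to H (paths whose first edge points into B):
  P1: B <- R -> V -> H
  P2: B <- R -> E -> H
Condition 1 (no descendant of B in the set): holds — descendants of B are {H}; none are in {R}.
Condition 2 (every backdoor path blocked by {R}):
  P1: blocked at fork node R ∈ conditioning set.
  P2: blocked at fork node R ∈ conditioning set.
{R} satisfies the backdoor criterion.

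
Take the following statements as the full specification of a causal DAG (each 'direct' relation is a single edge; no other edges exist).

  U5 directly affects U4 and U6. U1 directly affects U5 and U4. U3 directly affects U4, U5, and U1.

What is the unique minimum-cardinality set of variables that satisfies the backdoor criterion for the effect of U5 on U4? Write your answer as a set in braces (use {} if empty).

Variables eligible for adjustment (non-descendants of U5, excluding U5 and U4): {U1, U3}.
Backdoor paths from U5 to U4:
  P1: U5 <- U3 -> U1 -> U4
  P2: U5 <- U3 -> U4
  P3: U5 <- U1 <- U3 -> U4
  P4: U5 <- U1 -> U4
The empty set is not sufficient: P1 (U5 <- U3 -> U1 -> U4) has no collider blocking it and no conditioned non-collider, so it is open.
Try {U1, U3}:
  P1: blocked at fork node U3 ∈ conditioning set.
  P2: blocked at fork node U3 ∈ conditioning set.
  P3: blocked at chain node U1 ∈ conditioning set.
  P4: blocked at fork node U1 ∈ conditioning set.
{U1, U3} contains no descendant of U5 and blocks every backdoor path.
Every element of {U1, U3} is needed (dropping U1 leaves P4 open; dropping U3 leaves P2 open), so no proper subset is valid.
Among all size-2 subsets of the eligible variables, only {U1, U3} blocks every backdoor path, so it is the unique smallest valid adjustment set.

{U1, U3}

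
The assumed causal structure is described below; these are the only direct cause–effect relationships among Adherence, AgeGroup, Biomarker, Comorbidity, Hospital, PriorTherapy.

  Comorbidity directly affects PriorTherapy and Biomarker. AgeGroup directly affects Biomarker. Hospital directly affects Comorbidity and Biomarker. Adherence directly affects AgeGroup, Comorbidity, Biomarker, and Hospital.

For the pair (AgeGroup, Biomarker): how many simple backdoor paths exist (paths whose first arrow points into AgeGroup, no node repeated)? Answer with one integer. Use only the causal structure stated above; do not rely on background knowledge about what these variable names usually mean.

A backdoor path from AgeGroup to Biomarker is any simple undirected path whose first edge points into AgeGroup (i.e. leaves AgeGroup via a parent).
Parents of AgeGroup: {Adherence}.
Enumerating:
  P1: AgeGroup <- Adherence -> Hospital -> Comorbidity -> Biomarker
  P2: AgeGroup <- Adherence -> Hospital -> Biomarker
  P3: AgeGroup <- Adherence -> Comorbidity <- Hospital -> Biomarker
  P4: AgeGroup <- Adherence -> Comorbidity -> Biomarker
  P5: AgeGroup <- Adherence -> Biomarker
That exhausts the simple backdoor paths. Count: 5.

5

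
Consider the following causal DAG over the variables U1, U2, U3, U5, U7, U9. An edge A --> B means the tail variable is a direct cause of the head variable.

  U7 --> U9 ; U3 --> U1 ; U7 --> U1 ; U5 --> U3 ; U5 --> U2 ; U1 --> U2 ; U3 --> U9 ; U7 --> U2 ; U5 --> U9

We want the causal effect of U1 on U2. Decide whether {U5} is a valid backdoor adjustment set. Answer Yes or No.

No

Backdoor paths from U1 to U2 (paths whose first edge points into U1):
  P1: U1 <- U3 <- U5 -> U2
  P2: U1 <- U3 <- U5 -> U9 <- U7 -> U2
  P3: U1 <- U3 -> U9 <- U5 -> U2
  P4: U1 <- U3 -> U9 <- U7 -> U2
  P5: U1 <- U7 -> U2
  P6: U1 <- U7 -> U9 <- U5 -> U2
  P7: U1 <- U7 -> U9 <- U3 <- U5 -> U2
Condition 1 (no descendant of U1 in the set): holds — descendants of U1 are {U2}; none are in {U5}.
Condition 2 (every backdoor path blocked by {U5}):
  P1: blocked at fork node U5 ∈ conditioning set.
  P2: blocked at fork node U5 ∈ conditioning set.
  P3: blocked at collider U9 (neither it nor any descendant is in the conditioning set).
  P4: blocked at collider U9 (neither it nor any descendant is in the conditioning set).
  P5: open — no interior node is in the conditioning set.
  P6: blocked at collider U9 (neither it nor any descendant is in the conditioning set).
  P7: blocked at collider U9 (neither it nor any descendant is in the conditioning set).
{U5} does not satisfy the backdoor criterion.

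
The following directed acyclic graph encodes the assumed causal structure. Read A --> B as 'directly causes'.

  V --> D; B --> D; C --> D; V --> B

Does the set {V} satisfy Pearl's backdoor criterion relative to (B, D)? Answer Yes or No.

Backdoor paths from B to D (paths whose first edge points into B):
  P1: B <- V -> D
Condition 1 (no descendant of B in the set): holds — descendants of B are {D}; none are in {V}.
Condition 2 (every backdoor path blocked by {V}):
  P1: blocked at fork node V ∈ conditioning set.
{V} satisfies the backdoor criterion.

Yes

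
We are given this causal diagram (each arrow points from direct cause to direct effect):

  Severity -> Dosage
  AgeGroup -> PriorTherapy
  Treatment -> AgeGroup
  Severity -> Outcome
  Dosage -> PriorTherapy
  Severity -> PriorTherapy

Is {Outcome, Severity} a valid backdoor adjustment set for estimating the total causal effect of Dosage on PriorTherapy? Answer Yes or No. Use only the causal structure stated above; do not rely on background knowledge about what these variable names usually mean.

Yes

Backdoor paths from Dosage to PriorTherapy (paths whose first edge points into Dosage):
  P1: Dosage <- Severity -> PriorTherapy
Condition 1 (no descendant of Dosage in the set): holds — descendants of Dosage are {PriorTherapy}; none are in {Outcome, Severity}.
Condition 2 (every backdoor path blocked by {Outcome, Severity}):
  P1: blocked at fork node Severity ∈ conditioning set.
{Outcome, Severity} satisfies the backdoor criterion.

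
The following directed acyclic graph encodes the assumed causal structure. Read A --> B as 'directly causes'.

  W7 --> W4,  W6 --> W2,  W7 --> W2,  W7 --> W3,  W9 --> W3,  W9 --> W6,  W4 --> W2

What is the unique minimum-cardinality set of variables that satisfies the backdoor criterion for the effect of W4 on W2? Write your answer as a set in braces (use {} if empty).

Variables eligible for adjustment (non-descendants of W4, excluding W4 and W2): {W3, W6, W7, W9}.
Backdoor paths from W4 to W2:
  P1: W4 <- W7 -> W2
  P2: W4 <- W7 -> W3 <- W9 -> W6 -> W2
The empty set is not sufficient: P1 (W4 <- W7 -> W2) has no collider blocking it and no conditioned non-collider, so it is open.
Try {W7}:
  P1: blocked at fork node W7 ∈ conditioning set.
  P2: blocked at fork node W7 ∈ conditioning set.
{W7} contains no descendant of W4 and blocks every backdoor path.
No other singleton works — e.g. {W9} leaves P1 open — so {W7} is the unique smallest valid adjustment set.

{W7}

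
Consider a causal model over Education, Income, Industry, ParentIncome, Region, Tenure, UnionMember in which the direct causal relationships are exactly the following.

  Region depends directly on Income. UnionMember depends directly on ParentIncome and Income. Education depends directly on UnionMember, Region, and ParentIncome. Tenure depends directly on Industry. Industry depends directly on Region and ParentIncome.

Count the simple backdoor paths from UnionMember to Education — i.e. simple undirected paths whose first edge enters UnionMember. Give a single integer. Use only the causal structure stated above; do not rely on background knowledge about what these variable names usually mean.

A backdoor path from UnionMember to Education is any simple undirected path whose first edge points into UnionMember (i.e. leaves UnionMember via a parent).
Parents of UnionMember: {Income, ParentIncome}.
Enumerating:
  P1: UnionMember <- ParentIncome -> Industry <- Region -> Education
  P2: UnionMember <- ParentIncome -> Education
  P3: UnionMember <- Income -> Region -> Industry <- ParentIncome -> Education
  P4: UnionMember <- Income -> Region -> Education
That exhausts the simple backdoor paths. Count: 4.

4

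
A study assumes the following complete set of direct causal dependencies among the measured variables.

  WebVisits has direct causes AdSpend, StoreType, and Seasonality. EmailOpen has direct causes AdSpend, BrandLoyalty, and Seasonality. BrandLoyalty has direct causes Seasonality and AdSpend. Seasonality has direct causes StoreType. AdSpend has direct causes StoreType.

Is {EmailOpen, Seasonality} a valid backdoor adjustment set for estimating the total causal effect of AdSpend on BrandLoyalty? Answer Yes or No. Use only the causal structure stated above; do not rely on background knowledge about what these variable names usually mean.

Backdoor paths from AdSpend to BrandLoyalty (paths whose first edge points into AdSpend):
  P1: AdSpend <- StoreType -> Seasonality -> BrandLoyalty
  P2: AdSpend <- StoreType -> Seasonality -> EmailOpen <- BrandLoyalty
  P3: AdSpend <- StoreType -> WebVisits <- Seasonality -> BrandLoyalty
  P4: AdSpend <- StoreType -> WebVisits <- Seasonality -> EmailOpen <- BrandLoyalty
Condition 1 (no descendant of AdSpend in the set): FAILS — EmailOpen is a descendant of AdSpend.
Condition 2 (every backdoor path blocked by {EmailOpen, Seasonality}):
  P1: blocked at chain node Seasonality ∈ conditioning set.
  P2: blocked at chain node Seasonality ∈ conditioning set.
  P3: blocked at collider WebVisits (neither it nor any descendant is in the conditioning set).
  P4: blocked at collider WebVisits (neither it nor any descendant is in the conditioning set).
{EmailOpen, Seasonality} does not satisfy the backdoor criterion.

No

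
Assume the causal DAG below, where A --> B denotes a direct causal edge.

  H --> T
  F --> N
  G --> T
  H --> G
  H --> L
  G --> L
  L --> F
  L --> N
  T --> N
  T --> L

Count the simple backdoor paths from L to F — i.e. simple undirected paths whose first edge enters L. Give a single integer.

A backdoor path from L to F is any simple undirected path whose first edge points into L (i.e. leaves L via a parent).
Parents of L: {G, H, T}.
Enumerating:
  P1: L <- H -> G -> T -> N <- F
  P2: L <- H -> T -> N <- F
  P3: L <- G <- H -> T -> N <- F
  P4: L <- G -> T -> N <- F
  P5: L <- T -> N <- F
That exhausts the simple backdoor paths. Count: 5.

5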